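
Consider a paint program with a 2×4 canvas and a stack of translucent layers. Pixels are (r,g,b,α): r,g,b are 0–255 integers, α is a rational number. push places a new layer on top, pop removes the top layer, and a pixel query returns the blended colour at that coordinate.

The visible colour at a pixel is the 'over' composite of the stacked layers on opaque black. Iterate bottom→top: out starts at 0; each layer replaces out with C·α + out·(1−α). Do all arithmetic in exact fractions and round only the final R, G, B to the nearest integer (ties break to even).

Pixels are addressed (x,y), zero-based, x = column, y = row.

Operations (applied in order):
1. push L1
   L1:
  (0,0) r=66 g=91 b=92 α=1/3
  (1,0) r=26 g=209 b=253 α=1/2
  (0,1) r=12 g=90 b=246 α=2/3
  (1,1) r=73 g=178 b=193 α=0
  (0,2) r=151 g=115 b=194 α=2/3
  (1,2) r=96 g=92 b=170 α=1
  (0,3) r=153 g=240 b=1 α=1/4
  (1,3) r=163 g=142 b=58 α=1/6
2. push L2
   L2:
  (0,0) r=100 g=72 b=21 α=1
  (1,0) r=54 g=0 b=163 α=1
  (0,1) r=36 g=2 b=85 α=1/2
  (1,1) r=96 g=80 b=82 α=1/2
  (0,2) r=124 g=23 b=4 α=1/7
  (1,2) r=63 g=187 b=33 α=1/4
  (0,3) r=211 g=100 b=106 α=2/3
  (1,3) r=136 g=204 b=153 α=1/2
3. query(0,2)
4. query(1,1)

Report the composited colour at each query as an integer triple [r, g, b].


(0,2) stack=L1,L2; from [0,0,0]:
+L1 (α=2/3) → [302/3, 230/3, 388/3]
+L2 (α=1/7) → [104, 69, 780/7]
rounded: [104, 69, 111]

(1,1) stack=L1,L2; from [0,0,0]:
+L1 (α=0) → [0, 0, 0]
+L2 (α=1/2) → [48, 40, 41]
→ [48, 40, 41]


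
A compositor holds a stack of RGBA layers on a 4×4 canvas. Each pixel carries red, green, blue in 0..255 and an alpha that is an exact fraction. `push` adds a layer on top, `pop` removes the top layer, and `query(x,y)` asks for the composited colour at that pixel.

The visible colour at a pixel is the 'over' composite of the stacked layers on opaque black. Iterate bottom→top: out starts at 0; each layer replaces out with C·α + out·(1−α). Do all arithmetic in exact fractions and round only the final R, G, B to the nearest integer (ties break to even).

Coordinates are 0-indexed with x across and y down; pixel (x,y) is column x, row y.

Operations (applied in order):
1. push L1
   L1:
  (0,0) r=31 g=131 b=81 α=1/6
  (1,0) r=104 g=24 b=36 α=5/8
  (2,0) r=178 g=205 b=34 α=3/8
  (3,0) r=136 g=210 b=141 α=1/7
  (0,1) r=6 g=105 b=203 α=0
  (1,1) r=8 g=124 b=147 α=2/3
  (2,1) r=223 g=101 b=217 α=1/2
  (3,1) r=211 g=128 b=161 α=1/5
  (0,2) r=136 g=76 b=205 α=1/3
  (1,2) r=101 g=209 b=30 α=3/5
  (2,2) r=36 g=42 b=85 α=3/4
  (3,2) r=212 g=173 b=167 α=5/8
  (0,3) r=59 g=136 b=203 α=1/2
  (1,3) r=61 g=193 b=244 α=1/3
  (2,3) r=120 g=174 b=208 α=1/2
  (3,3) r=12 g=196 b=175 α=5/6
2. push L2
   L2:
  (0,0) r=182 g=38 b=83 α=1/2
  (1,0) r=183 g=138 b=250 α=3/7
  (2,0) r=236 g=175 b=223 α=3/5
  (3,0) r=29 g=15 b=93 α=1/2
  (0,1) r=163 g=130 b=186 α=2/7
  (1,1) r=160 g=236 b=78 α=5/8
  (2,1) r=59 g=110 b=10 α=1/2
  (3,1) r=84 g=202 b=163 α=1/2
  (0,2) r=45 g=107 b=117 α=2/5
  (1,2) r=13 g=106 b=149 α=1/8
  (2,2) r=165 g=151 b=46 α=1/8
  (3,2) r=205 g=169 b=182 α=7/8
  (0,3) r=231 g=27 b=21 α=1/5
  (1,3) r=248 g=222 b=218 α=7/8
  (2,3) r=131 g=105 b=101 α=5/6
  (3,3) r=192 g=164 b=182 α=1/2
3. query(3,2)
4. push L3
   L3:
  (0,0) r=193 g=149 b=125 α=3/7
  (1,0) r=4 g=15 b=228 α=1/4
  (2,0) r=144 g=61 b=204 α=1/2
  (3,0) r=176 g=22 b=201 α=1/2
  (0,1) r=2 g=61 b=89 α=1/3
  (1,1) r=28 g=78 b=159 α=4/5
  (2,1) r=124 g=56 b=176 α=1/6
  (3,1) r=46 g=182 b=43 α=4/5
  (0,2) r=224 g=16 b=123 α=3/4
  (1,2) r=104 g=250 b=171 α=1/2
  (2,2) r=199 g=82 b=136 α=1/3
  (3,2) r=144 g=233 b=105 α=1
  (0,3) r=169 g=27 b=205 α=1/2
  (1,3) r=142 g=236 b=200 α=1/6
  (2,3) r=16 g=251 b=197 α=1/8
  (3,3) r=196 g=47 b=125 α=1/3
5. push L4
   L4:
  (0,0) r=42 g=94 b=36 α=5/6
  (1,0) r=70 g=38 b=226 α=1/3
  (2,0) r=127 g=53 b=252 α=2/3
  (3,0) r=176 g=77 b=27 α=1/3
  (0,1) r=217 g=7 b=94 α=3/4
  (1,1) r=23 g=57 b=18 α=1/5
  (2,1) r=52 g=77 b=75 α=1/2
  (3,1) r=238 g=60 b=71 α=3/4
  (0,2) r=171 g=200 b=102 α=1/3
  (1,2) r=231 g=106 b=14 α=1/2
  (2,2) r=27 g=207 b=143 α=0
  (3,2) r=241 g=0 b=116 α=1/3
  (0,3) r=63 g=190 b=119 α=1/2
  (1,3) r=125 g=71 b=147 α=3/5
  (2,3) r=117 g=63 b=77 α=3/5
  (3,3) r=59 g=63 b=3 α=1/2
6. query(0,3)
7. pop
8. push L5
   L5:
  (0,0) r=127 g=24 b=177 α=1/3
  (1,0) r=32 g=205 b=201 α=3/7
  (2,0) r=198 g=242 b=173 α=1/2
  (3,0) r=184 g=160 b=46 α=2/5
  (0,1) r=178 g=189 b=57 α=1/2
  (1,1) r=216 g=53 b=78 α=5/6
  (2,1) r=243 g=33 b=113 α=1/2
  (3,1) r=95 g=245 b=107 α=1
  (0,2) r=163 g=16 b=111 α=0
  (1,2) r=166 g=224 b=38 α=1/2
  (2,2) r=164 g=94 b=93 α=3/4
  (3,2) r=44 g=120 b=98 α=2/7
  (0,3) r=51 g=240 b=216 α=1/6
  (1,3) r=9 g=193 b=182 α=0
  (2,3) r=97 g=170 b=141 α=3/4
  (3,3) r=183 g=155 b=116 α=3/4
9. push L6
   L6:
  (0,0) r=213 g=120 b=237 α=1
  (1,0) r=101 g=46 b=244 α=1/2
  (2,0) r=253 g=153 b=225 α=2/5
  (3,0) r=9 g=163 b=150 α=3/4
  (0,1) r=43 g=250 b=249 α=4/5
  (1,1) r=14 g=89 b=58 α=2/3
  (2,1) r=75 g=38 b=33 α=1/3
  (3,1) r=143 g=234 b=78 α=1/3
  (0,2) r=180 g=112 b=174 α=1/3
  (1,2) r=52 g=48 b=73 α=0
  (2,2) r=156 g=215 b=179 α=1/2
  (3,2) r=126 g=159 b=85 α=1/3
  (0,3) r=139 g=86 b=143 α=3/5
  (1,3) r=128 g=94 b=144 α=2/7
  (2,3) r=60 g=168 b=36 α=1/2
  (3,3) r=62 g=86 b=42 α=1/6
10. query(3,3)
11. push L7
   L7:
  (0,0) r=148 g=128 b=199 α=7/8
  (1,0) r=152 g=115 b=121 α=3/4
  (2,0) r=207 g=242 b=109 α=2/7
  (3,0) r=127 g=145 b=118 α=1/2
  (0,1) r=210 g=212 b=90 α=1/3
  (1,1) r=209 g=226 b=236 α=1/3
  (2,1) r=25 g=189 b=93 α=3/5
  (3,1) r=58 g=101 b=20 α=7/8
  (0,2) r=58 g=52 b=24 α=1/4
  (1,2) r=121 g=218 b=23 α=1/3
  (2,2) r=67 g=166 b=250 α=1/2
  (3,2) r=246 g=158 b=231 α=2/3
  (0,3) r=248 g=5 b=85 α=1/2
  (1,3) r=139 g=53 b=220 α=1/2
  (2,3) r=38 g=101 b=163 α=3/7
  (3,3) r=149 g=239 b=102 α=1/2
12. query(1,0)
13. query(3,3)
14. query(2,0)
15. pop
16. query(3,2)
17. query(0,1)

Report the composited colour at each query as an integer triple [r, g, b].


(3,2) stack=L1,L2; from [0,0,0]:
+L1 (α=5/8) → [265/2, 865/8, 835/8]
+L2 (α=7/8) → [3135/16, 10329/64, 11027/64]
= [196, 161, 172]

(0,3) stack=L1,L2,L3,L4; from [0,0,0]:
after L1 α=1/2: [59/2, 68, 203/2]
after L2 α=1/5: [349/5, 299/5, 427/5]
after L3 α=1/2: [597/5, 217/5, 726/5]
after L4 α=1/2: [456/5, 1167/10, 1321/10]
rounded: [91, 117, 132]

at x=3,y=3 over L1,L2,L3,L5,L6:
L1 α=5/6: [10, 490/3, 875/6]
L2 α=1/2: [101, 491/3, 1967/12]
L3 α=1/3: [398/3, 1123/9, 2717/18]
L5 α=3/4: [2045/12, 1327/9, 8981/72]
L6 α=1/6: [10969/72, 7409/54, 47929/432]
= [152, 137, 111]

(1,0) stack=L1,L2,L3,L5,L6,L7; from [0,0,0]:
L1 α=5/8: [65, 15, 45/2]
L2 α=3/7: [809/7, 474/7, 120]
L3 α=1/4: [2455/28, 1527/28, 147]
L5 α=3/7: [3127/49, 5832/49, 1191/7]
L6 α=1/2: [4038/49, 4043/49, 2899/14]
L7 α=3/4: [13191/98, 5237/49, 7981/56]
rounded: [135, 107, 143]

at x=3,y=3 over L1,L2,L3,L5,L6,L7:
+L1 (α=5/6) → [10, 490/3, 875/6]
+L2 (α=1/2) → [101, 491/3, 1967/12]
+L3 (α=1/3) → [398/3, 1123/9, 2717/18]
+L5 (α=3/4) → [2045/12, 1327/9, 8981/72]
+L6 (α=1/6) → [10969/72, 7409/54, 47929/432]
+L7 (α=1/2) → [21697/144, 20315/108, 91993/864]
= [151, 188, 106]

at x=2,y=0 over L1,L2,L3,L5,L6,L7:
after L1 α=3/8: [267/4, 615/8, 51/4]
after L2 α=3/5: [1683/10, 543/4, 1389/10]
after L3 α=1/2: [3123/20, 787/8, 3429/20]
after L5 α=1/2: [7083/40, 2723/16, 6889/40]
after L6 α=2/5: [41489/200, 2613/16, 38667/200]
after L7 α=2/7: [58049/280, 20809/112, 47387/280]
= [207, 186, 169]

at x=3,y=2 over L1,L2,L3,L5,L6:
L1 α=5/8: [265/2, 865/8, 835/8]
L2 α=7/8: [3135/16, 10329/64, 11027/64]
L3 α=1: [144, 233, 105]
L5 α=2/7: [808/7, 1405/7, 103]
L6 α=1/3: [2498/21, 3923/21, 97]
rounded: [119, 187, 97]

(0,1) stack=L1,L2,L3,L5,L6; from [0,0,0]:
L1 α=0: [0, 0, 0]
L2 α=2/7: [326/7, 260/7, 372/7]
L3 α=1/3: [222/7, 947/21, 1367/21]
L5 α=1/2: [734/7, 2458/21, 1282/21]
L6 α=4/5: [1938/35, 23458/105, 22198/105]
→ [55, 223, 211]


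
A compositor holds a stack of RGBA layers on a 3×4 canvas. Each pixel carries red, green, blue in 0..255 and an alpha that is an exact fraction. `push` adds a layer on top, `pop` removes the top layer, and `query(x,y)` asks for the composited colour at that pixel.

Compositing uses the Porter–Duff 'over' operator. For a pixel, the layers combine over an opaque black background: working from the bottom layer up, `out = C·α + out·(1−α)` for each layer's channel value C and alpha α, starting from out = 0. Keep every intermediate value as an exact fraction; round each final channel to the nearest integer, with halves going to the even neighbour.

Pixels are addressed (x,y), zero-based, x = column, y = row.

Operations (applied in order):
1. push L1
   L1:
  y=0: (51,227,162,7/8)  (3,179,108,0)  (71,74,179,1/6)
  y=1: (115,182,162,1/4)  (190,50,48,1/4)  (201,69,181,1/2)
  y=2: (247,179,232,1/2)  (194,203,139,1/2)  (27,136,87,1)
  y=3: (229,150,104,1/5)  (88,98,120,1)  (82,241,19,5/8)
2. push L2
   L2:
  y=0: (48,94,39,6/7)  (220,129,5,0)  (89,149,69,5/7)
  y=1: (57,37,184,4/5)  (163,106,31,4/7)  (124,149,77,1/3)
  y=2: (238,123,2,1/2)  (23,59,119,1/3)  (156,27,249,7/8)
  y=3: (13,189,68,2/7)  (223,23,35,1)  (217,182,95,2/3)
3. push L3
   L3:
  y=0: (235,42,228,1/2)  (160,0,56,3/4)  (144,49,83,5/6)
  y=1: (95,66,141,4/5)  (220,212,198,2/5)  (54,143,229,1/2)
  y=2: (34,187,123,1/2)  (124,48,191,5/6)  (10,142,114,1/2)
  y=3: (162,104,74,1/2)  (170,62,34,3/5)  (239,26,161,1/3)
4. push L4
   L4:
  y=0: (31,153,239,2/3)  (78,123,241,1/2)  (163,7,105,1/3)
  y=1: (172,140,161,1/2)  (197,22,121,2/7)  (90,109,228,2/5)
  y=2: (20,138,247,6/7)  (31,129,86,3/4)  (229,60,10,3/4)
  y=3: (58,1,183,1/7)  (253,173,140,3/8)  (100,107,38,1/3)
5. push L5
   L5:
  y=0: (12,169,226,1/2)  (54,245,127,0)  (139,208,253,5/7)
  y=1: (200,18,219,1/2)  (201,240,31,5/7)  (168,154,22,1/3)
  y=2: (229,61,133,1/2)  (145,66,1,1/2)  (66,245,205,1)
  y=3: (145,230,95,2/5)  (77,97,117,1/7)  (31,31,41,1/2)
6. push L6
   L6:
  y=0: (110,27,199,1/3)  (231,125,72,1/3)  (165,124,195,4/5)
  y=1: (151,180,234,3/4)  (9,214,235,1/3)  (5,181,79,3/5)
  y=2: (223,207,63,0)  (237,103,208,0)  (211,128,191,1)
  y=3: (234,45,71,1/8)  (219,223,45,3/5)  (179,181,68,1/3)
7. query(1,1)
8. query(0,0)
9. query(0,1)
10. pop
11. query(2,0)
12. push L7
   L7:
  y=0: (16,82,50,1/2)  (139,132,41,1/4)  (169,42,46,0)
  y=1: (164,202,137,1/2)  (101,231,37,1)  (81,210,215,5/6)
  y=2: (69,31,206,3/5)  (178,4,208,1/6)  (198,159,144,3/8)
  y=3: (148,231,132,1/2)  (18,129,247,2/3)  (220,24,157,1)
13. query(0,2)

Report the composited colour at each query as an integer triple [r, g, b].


(1,1) stack=L1,L2,L3,L4,L5,L6; from [0,0,0]:
after L1 α=1/4: [95/2, 25/2, 12]
after L2 α=4/7: [227/2, 923/14, 160/7]
after L3 α=2/5: [1561/10, 1741/14, 3252/35]
after L4 α=2/7: [2349/14, 9321/98, 4946/49]
after L5 α=5/7: [9384/49, 68121/343, 17487/343]
after L6 α=1/3: [6403/49, 209644/1029, 115579/1029]
→ [131, 204, 112]

at x=0,y=0 over L1,L2,L3,L4,L5,L6:
+L1 (α=7/8) → [357/8, 1589/8, 567/4]
+L2 (α=6/7) → [2661/56, 6101/56, 1503/28]
+L3 (α=1/2) → [15821/112, 8453/112, 7887/56]
+L4 (α=2/3) → [22765/336, 42725/336, 34655/168]
+L5 (α=1/2) → [26797/672, 99509/672, 72623/336]
+L6 (α=1/3) → [63757/1008, 108581/1008, 106055/504]
rounded: [63, 108, 210]

(0,1) stack=L1,L2,L3,L4,L5,L6; from [0,0,0]:
+L1 (α=1/4) → [115/4, 91/2, 81/2]
+L2 (α=4/5) → [1027/20, 387/10, 1553/10]
+L3 (α=4/5) → [8627/100, 3027/50, 7193/50]
+L4 (α=1/2) → [25827/200, 10027/100, 15243/100]
+L5 (α=1/2) → [65827/400, 11827/200, 37143/200]
+L6 (α=3/4) → [247027/1600, 119827/800, 177543/800]
= [154, 150, 222]

(2,0) stack=L1,L2,L3,L4,L5; from [0,0,0]:
+L1 (α=1/6) → [71/6, 37/3, 179/6]
+L2 (α=5/7) → [1406/21, 2309/21, 1214/21]
+L3 (α=5/6) → [8263/63, 3727/63, 9929/126]
+L4 (α=1/3) → [26795/189, 7895/189, 16544/189]
+L5 (α=5/7) → [184945/1323, 212350/1323, 272173/1323]
rounded: [140, 161, 206]

(0,2) stack=L1,L2,L3,L4,L5,L7; from [0,0,0]:
after L1 α=1/2: [247/2, 179/2, 116]
after L2 α=1/2: [723/4, 425/4, 59]
after L3 α=1/2: [859/8, 1173/8, 91]
after L4 α=6/7: [1819/56, 7797/56, 1573/7]
after L5 α=1/2: [14643/112, 11213/112, 1252/7]
after L7 α=3/5: [5247/56, 16421/280, 1366/7]
= [94, 59, 195]


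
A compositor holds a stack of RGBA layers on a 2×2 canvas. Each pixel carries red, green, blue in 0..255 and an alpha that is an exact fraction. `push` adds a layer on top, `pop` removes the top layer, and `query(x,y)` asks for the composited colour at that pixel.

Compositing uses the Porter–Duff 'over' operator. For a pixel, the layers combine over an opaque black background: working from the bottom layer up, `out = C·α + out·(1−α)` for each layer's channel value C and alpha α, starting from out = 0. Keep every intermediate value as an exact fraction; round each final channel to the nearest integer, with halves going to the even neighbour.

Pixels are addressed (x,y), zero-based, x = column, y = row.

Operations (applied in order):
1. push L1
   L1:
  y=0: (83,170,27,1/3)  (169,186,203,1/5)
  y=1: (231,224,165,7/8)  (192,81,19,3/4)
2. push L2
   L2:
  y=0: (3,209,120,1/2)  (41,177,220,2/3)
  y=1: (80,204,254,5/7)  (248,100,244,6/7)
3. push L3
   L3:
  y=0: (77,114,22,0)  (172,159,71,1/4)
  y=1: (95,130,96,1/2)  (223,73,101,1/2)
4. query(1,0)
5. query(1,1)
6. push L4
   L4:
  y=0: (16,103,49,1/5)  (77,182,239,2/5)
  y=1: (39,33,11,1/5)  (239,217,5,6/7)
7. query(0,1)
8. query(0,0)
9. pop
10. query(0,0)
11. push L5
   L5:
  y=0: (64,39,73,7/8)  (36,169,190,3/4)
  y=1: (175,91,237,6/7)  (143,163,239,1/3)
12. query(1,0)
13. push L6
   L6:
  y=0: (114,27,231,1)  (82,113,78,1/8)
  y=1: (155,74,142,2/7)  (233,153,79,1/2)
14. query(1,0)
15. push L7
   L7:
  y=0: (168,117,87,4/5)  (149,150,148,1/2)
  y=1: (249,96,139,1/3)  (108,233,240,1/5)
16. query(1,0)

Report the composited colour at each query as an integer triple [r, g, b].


(1,0) stack=L1,L2,L3; from [0,0,0]:
L1 α=1/5: [169/5, 186/5, 203/5]
L2 α=2/3: [193/5, 652/5, 801/5]
L3 α=1/4: [1439/20, 2751/20, 1379/10]
rounded: [72, 138, 138]

query (1,1) [L1,L2,L3] — begin 0,0,0
+L1 (α=3/4) → [144, 243/4, 57/4]
+L2 (α=6/7) → [1632/7, 2643/28, 5913/28]
+L3 (α=1/2) → [3193/14, 4687/56, 8741/56]
→ [228, 84, 156]

(0,1) stack=L1,L2,L3,L4; from [0,0,0]:
after L1 α=7/8: [1617/8, 196, 1155/8]
after L2 α=5/7: [3217/28, 1412/7, 6235/28]
after L3 α=1/2: [5877/56, 1161/7, 8923/56]
after L4 α=1/5: [6423/70, 975/7, 9077/70]
→ [92, 139, 130]

query (0,0) [L1,L2,L3,L4] — begin 0,0,0
L1 α=1/3: [83/3, 170/3, 9]
L2 α=1/2: [46/3, 797/6, 129/2]
L3 α=0: [46/3, 797/6, 129/2]
L4 α=1/5: [232/15, 1903/15, 307/5]
= [15, 127, 61]

(0,0) stack=L1,L2,L3; from [0,0,0]:
+L1 (α=1/3) → [83/3, 170/3, 9]
+L2 (α=1/2) → [46/3, 797/6, 129/2]
+L3 (α=0) → [46/3, 797/6, 129/2]
rounded: [15, 133, 64]

(1,0) stack=L1,L2,L3,L5; from [0,0,0]:
+L1 (α=1/5) → [169/5, 186/5, 203/5]
+L2 (α=2/3) → [193/5, 652/5, 801/5]
+L3 (α=1/4) → [1439/20, 2751/20, 1379/10]
+L5 (α=3/4) → [3599/80, 12891/80, 7079/40]
= [45, 161, 177]

(1,0) stack=L1,L2,L3,L5,L6; from [0,0,0]:
L1 α=1/5: [169/5, 186/5, 203/5]
L2 α=2/3: [193/5, 652/5, 801/5]
L3 α=1/4: [1439/20, 2751/20, 1379/10]
L5 α=3/4: [3599/80, 12891/80, 7079/40]
L6 α=1/8: [31753/640, 99277/640, 52673/320]
= [50, 155, 165]

query (1,0) [L1,L2,L3,L5,L6,L7] — begin 0,0,0
L1 α=1/5: [169/5, 186/5, 203/5]
L2 α=2/3: [193/5, 652/5, 801/5]
L3 α=1/4: [1439/20, 2751/20, 1379/10]
L5 α=3/4: [3599/80, 12891/80, 7079/40]
L6 α=1/8: [31753/640, 99277/640, 52673/320]
L7 α=1/2: [127113/1280, 195277/1280, 100033/640]
= [99, 153, 156]


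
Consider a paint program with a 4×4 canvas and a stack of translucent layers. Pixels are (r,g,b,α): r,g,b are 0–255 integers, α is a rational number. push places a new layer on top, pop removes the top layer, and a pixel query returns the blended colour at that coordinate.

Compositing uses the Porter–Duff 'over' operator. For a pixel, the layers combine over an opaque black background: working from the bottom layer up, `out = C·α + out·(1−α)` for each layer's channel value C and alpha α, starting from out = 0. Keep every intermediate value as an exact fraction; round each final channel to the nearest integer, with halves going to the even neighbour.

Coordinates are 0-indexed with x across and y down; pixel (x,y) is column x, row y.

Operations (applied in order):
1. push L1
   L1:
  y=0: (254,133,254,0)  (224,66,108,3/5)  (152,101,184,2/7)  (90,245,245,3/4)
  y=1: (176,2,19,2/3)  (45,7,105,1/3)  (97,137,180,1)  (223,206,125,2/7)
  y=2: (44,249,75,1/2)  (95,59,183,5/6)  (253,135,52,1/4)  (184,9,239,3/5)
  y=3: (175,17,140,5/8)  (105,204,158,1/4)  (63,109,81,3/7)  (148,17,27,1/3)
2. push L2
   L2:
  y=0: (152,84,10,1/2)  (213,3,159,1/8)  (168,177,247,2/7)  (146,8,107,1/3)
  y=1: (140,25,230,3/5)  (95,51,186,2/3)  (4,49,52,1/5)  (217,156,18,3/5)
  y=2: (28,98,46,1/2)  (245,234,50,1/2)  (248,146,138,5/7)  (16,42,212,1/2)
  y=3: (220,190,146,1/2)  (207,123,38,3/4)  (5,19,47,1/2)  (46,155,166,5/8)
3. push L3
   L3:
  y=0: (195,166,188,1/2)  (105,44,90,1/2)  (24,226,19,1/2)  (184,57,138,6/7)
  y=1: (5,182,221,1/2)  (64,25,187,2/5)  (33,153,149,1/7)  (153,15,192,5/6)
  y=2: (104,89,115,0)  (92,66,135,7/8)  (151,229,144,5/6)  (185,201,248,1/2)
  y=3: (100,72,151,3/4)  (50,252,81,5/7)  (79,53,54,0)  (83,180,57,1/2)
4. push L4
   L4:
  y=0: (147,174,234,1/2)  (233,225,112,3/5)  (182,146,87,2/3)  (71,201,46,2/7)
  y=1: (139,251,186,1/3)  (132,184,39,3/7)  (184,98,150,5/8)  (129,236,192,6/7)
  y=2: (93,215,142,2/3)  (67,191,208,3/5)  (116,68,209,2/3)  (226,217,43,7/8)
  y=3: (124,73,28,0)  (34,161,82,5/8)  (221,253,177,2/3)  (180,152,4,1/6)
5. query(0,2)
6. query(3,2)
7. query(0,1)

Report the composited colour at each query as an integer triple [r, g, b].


query (0,2) [L1,L2,L3,L4] — begin 0,0,0
L1 α=1/2: [22, 249/2, 75/2]
L2 α=1/2: [25, 445/4, 167/4]
L3 α=0: [25, 445/4, 167/4]
L4 α=2/3: [211/3, 2165/12, 1303/12]
rounded: [70, 180, 109]

(3,2) stack=L1,L2,L3,L4; from [0,0,0]:
+L1 (α=3/5) → [552/5, 27/5, 717/5]
+L2 (α=1/2) → [316/5, 237/10, 1777/10]
+L3 (α=1/2) → [1241/10, 2247/20, 4257/20]
+L4 (α=7/8) → [17061/80, 32627/160, 10277/160]
rounded: [213, 204, 64]

at x=0,y=1 over L1,L2,L3,L4:
after L1 α=2/3: [352/3, 4/3, 38/3]
after L2 α=3/5: [1964/15, 233/15, 2146/15]
after L3 α=1/2: [2039/30, 2963/30, 5461/30]
after L4 α=1/3: [4124/45, 6728/45, 8251/45]
→ [92, 150, 183]


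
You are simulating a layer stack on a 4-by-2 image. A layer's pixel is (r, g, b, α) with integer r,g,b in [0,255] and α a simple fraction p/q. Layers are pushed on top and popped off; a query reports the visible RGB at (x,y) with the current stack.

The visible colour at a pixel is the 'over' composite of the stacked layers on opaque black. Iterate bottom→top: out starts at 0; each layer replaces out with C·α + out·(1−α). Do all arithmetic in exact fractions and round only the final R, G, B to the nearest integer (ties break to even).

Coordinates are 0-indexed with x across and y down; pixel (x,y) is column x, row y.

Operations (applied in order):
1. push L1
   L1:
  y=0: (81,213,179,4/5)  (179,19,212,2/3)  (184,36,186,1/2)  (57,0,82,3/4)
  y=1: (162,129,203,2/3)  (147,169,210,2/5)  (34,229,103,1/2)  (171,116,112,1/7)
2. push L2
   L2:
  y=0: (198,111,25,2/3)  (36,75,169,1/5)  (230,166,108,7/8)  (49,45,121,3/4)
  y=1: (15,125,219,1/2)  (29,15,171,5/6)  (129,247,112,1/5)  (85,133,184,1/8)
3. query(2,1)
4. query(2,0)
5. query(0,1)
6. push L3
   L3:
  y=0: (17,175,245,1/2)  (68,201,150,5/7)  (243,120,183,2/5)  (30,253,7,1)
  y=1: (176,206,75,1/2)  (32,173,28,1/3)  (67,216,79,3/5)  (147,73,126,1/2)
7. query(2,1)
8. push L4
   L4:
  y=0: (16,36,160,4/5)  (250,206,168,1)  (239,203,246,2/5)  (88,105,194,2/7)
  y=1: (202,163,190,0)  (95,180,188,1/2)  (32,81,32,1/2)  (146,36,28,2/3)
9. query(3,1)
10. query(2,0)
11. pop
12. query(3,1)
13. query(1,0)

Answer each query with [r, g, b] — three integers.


(2,1) stack=L1,L2; from [0,0,0]:
+L1 (α=1/2) → [17, 229/2, 103/2]
+L2 (α=1/5) → [197/5, 141, 318/5]
= [39, 141, 64]

query (2,0) [L1,L2] — begin 0,0,0
+L1 (α=1/2) → [92, 18, 93]
+L2 (α=7/8) → [851/4, 295/2, 849/8]
= [213, 148, 106]

(0,1) stack=L1,L2; from [0,0,0]:
+L1 (α=2/3) → [108, 86, 406/3]
+L2 (α=1/2) → [123/2, 211/2, 1063/6]
→ [62, 106, 177]

at x=2,y=1 over L1,L2,L3:
+L1 (α=1/2) → [17, 229/2, 103/2]
+L2 (α=1/5) → [197/5, 141, 318/5]
+L3 (α=3/5) → [1399/25, 186, 1821/25]
→ [56, 186, 73]

query (3,1) [L1,L2,L3,L4] — begin 0,0,0
+L1 (α=1/7) → [171/7, 116/7, 16]
+L2 (α=1/8) → [32, 249/8, 37]
+L3 (α=1/2) → [179/2, 833/16, 163/2]
+L4 (α=2/3) → [763/6, 1985/48, 275/6]
→ [127, 41, 46]

query (2,0) [L1,L2,L3,L4] — begin 0,0,0
after L1 α=1/2: [92, 18, 93]
after L2 α=7/8: [851/4, 295/2, 849/8]
after L3 α=2/5: [4497/20, 273/2, 1095/8]
after L4 α=2/5: [23051/100, 1631/10, 7221/40]
→ [231, 163, 181]

query (3,1) [L1,L2,L3] — begin 0,0,0
+L1 (α=1/7) → [171/7, 116/7, 16]
+L2 (α=1/8) → [32, 249/8, 37]
+L3 (α=1/2) → [179/2, 833/16, 163/2]
= [90, 52, 82]

(1,0) stack=L1,L2,L3; from [0,0,0]:
+L1 (α=2/3) → [358/3, 38/3, 424/3]
+L2 (α=1/5) → [308/3, 377/15, 2203/15]
+L3 (α=5/7) → [1636/21, 15829/105, 15656/105]
rounded: [78, 151, 149]


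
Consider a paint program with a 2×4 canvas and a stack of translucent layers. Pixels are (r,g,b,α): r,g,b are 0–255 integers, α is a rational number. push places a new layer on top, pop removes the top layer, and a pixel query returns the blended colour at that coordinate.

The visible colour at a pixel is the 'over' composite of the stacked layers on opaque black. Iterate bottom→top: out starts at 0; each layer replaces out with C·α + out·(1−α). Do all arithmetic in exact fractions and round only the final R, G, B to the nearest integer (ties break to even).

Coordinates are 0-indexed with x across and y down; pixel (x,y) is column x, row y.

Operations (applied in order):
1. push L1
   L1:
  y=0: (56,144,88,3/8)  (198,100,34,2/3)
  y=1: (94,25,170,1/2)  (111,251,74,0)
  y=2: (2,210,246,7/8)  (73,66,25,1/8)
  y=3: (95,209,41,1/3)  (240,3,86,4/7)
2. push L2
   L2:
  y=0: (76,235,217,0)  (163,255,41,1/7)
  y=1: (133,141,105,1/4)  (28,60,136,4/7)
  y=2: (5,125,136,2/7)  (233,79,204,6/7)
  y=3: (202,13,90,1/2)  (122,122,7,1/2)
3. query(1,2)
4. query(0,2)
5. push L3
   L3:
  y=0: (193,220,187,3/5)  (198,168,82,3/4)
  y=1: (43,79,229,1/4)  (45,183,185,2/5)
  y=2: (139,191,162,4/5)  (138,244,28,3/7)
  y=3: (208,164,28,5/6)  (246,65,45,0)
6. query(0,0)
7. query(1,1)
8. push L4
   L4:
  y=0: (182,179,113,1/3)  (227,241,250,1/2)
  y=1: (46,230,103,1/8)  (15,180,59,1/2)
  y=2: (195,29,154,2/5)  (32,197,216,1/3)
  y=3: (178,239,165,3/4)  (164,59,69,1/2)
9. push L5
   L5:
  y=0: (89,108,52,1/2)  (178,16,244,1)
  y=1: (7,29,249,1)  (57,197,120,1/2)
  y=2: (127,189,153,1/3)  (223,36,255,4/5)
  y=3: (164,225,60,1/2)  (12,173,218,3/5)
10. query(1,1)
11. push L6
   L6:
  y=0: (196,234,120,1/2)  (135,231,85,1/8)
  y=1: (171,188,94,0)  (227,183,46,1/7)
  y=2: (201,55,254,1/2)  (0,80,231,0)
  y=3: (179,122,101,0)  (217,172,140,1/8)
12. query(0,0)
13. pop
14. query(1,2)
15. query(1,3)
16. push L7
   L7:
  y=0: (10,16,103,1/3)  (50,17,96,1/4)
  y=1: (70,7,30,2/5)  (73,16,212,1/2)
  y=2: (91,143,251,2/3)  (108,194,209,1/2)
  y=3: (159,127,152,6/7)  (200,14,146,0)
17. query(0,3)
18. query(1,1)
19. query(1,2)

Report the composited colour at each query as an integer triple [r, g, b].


query (1,2) [L1,L2] — begin 0,0,0
L1 α=1/8: [73/8, 33/4, 25/8]
L2 α=6/7: [11257/56, 1929/28, 9817/56]
rounded: [201, 69, 175]

(0,2) stack=L1,L2; from [0,0,0]:
L1 α=7/8: [7/4, 735/4, 861/4]
L2 α=2/7: [75/28, 4675/28, 5393/28]
→ [3, 167, 193]

at x=0,y=0 over L1,L2,L3:
+L1 (α=3/8) → [21, 54, 33]
+L2 (α=0) → [21, 54, 33]
+L3 (α=3/5) → [621/5, 768/5, 627/5]
= [124, 154, 125]

(1,1) stack=L1,L2,L3; from [0,0,0]:
L1 α=0: [0, 0, 0]
L2 α=4/7: [16, 240/7, 544/7]
L3 α=2/5: [138/5, 3282/35, 4222/35]
= [28, 94, 121]

query (1,1) [L1,L2,L3,L4,L5] — begin 0,0,0
after L1 α=0: [0, 0, 0]
after L2 α=4/7: [16, 240/7, 544/7]
after L3 α=2/5: [138/5, 3282/35, 4222/35]
after L4 α=1/2: [213/10, 4791/35, 6287/70]
after L5 α=1/2: [783/20, 5843/35, 14687/140]
→ [39, 167, 105]

(0,0) stack=L1,L2,L3,L4,L5,L6; from [0,0,0]:
L1 α=3/8: [21, 54, 33]
L2 α=0: [21, 54, 33]
L3 α=3/5: [621/5, 768/5, 627/5]
L4 α=1/3: [2152/15, 2431/15, 1819/15]
L5 α=1/2: [3487/30, 4051/30, 2599/30]
L6 α=1/2: [9367/60, 11071/60, 6199/60]
= [156, 185, 103]

at x=1,y=2 over L1,L2,L3,L4,L5:
+L1 (α=1/8) → [73/8, 33/4, 25/8]
+L2 (α=6/7) → [11257/56, 1929/28, 9817/56]
+L3 (α=3/7) → [17053/98, 7053/49, 10993/98]
+L4 (α=1/3) → [6207/49, 23759/147, 21577/147]
+L5 (α=4/5) → [9983/49, 44927/735, 171517/735]
= [204, 61, 233]

at x=1,y=3 over L1,L2,L3,L4,L5:
after L1 α=4/7: [960/7, 12/7, 344/7]
after L2 α=1/2: [907/7, 433/7, 393/14]
after L3 α=0: [907/7, 433/7, 393/14]
after L4 α=1/2: [2055/14, 423/7, 1359/28]
after L5 α=3/5: [2307/35, 4479/35, 2103/14]
= [66, 128, 150]

(0,3) stack=L1,L2,L3,L4,L5,L7; from [0,0,0]:
L1 α=1/3: [95/3, 209/3, 41/3]
L2 α=1/2: [701/6, 124/3, 311/6]
L3 α=5/6: [6941/36, 1292/9, 1151/36]
L4 α=3/4: [26165/144, 7745/36, 18971/144]
L5 α=1/2: [49781/288, 15845/72, 27611/288]
L7 α=6/7: [324533/2016, 70709/504, 290267/2016]
→ [161, 140, 144]

query (1,1) [L1,L2,L3,L4,L5,L7] — begin 0,0,0
+L1 (α=0) → [0, 0, 0]
+L2 (α=4/7) → [16, 240/7, 544/7]
+L3 (α=2/5) → [138/5, 3282/35, 4222/35]
+L4 (α=1/2) → [213/10, 4791/35, 6287/70]
+L5 (α=1/2) → [783/20, 5843/35, 14687/140]
+L7 (α=1/2) → [2243/40, 6403/70, 44367/280]
rounded: [56, 91, 158]

query (1,2) [L1,L2,L3,L4,L5,L7] — begin 0,0,0
after L1 α=1/8: [73/8, 33/4, 25/8]
after L2 α=6/7: [11257/56, 1929/28, 9817/56]
after L3 α=3/7: [17053/98, 7053/49, 10993/98]
after L4 α=1/3: [6207/49, 23759/147, 21577/147]
after L5 α=4/5: [9983/49, 44927/735, 171517/735]
after L7 α=1/2: [15275/98, 187517/1470, 162566/735]
rounded: [156, 128, 221]


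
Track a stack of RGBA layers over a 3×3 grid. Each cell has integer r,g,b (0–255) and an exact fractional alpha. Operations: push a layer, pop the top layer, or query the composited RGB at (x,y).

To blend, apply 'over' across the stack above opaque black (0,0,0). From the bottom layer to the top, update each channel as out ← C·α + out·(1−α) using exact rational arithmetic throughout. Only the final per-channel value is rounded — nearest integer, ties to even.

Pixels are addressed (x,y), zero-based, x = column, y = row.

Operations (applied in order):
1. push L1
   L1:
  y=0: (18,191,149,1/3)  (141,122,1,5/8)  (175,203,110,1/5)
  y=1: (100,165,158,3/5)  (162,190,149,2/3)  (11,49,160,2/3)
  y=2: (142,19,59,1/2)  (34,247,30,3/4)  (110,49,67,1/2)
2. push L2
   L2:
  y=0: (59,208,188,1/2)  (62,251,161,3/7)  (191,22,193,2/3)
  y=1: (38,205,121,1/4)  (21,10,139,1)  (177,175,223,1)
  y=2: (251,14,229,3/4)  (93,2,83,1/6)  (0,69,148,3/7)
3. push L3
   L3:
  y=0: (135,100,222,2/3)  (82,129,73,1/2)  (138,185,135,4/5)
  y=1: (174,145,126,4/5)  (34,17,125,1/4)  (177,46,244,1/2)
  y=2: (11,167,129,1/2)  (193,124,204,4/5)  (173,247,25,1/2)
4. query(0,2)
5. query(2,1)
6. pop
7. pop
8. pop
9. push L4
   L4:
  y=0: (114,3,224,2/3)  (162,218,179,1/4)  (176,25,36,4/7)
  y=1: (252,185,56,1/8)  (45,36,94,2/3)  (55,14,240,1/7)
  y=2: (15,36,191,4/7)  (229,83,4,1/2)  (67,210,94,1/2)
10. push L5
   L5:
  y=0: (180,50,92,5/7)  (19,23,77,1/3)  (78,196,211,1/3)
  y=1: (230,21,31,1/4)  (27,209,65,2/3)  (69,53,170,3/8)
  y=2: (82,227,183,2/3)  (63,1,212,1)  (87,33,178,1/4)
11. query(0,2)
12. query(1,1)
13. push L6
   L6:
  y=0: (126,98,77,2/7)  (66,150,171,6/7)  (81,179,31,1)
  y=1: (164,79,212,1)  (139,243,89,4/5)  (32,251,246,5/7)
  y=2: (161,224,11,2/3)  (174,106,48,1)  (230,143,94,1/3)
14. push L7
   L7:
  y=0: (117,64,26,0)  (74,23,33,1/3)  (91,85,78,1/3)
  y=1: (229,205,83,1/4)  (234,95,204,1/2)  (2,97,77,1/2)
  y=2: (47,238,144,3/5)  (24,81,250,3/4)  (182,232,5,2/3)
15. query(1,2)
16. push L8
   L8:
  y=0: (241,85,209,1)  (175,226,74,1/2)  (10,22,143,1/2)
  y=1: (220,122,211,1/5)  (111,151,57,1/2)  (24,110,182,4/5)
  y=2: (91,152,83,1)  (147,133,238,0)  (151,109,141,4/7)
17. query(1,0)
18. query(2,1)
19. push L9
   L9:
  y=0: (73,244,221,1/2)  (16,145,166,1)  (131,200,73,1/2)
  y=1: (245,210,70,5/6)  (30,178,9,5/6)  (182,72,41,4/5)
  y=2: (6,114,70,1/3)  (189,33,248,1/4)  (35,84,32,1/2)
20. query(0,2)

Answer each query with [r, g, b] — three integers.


at x=0,y=2 over L1,L2,L3:
L1 α=1/2: [71, 19/2, 59/2]
L2 α=3/4: [206, 103/8, 1433/8]
L3 α=1/2: [217/2, 1439/16, 2465/16]
= [108, 90, 154]

at x=2,y=1 over L1,L2,L3:
L1 α=2/3: [22/3, 98/3, 320/3]
L2 α=1: [177, 175, 223]
L3 α=1/2: [177, 221/2, 467/2]
= [177, 110, 234]

(0,2) stack=L4,L5; from [0,0,0]:
L4 α=4/7: [60/7, 144/7, 764/7]
L5 α=2/3: [1208/21, 3322/21, 3326/21]
rounded: [58, 158, 158]

query (1,1) [L4,L5] — begin 0,0,0
+L4 (α=2/3) → [30, 24, 188/3]
+L5 (α=2/3) → [28, 442/3, 578/9]
rounded: [28, 147, 64]

(1,2) stack=L4,L5,L6,L7; from [0,0,0]:
+L4 (α=1/2) → [229/2, 83/2, 2]
+L5 (α=1) → [63, 1, 212]
+L6 (α=1) → [174, 106, 48]
+L7 (α=3/4) → [123/2, 349/4, 399/2]
→ [62, 87, 200]

query (1,0) [L4,L5,L6,L7,L8] — begin 0,0,0
L4 α=1/4: [81/2, 109/2, 179/4]
L5 α=1/3: [100/3, 44, 111/2]
L6 α=6/7: [184/3, 944/7, 309/2]
L7 α=1/3: [590/9, 683/7, 114]
L8 α=1/2: [2165/18, 2265/14, 94]
rounded: [120, 162, 94]

query (2,1) [L4,L5,L6,L7,L8] — begin 0,0,0
after L4 α=1/7: [55/7, 2, 240/7]
after L5 α=3/8: [431/14, 169/8, 2385/28]
after L6 α=5/7: [1551/49, 5189/28, 19605/98]
after L7 α=1/2: [1649/98, 7905/56, 27151/196]
after L8 α=4/5: [11057/490, 6509/56, 169839/980]
→ [23, 116, 173]

at x=0,y=2 over L4,L5,L6,L7,L8,L9:
after L4 α=4/7: [60/7, 144/7, 764/7]
after L5 α=2/3: [1208/21, 3322/21, 3326/21]
after L6 α=2/3: [7970/63, 12730/63, 3788/63]
after L7 α=3/5: [24823/315, 70442/315, 34792/315]
after L8 α=1: [91, 152, 83]
after L9 α=1/3: [188/3, 418/3, 236/3]
rounded: [63, 139, 79]


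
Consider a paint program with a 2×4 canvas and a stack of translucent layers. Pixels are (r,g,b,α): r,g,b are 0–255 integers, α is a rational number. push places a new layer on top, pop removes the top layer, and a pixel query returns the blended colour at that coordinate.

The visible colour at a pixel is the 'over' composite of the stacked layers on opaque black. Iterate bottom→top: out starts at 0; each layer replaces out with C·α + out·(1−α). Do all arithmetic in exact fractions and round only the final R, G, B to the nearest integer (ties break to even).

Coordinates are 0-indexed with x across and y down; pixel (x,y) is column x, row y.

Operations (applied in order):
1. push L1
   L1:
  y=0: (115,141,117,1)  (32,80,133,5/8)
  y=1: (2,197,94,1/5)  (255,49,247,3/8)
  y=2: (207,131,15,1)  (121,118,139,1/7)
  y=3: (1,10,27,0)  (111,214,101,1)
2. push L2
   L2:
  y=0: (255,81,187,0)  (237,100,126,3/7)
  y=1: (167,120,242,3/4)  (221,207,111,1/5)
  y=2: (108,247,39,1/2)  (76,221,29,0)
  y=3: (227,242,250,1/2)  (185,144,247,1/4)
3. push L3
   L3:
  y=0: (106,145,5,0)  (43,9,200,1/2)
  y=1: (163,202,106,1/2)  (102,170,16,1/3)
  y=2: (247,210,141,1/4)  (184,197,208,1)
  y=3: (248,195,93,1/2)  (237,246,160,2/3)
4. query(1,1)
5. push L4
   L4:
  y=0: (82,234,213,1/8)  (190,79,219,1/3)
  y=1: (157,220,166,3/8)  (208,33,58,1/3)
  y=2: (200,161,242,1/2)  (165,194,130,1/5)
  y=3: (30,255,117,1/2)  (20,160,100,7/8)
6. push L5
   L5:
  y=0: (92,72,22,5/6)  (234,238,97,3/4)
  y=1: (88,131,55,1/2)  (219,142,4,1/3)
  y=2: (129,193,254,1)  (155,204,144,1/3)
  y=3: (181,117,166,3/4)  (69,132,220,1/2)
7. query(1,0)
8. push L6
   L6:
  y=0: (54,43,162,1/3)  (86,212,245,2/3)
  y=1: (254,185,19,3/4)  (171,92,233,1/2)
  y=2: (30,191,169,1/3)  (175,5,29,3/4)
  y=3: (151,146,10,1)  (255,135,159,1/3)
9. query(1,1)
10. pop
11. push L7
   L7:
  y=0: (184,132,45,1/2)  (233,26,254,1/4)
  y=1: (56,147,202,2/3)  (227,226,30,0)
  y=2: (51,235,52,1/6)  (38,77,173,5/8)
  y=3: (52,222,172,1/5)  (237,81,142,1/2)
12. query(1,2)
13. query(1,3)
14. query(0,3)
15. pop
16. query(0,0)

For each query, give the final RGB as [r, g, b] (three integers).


at x=1,y=1 over L1,L2,L3:
L1 α=3/8: [765/8, 147/8, 741/8]
L2 α=1/5: [1207/10, 561/10, 963/10]
L3 α=1/3: [1717/15, 1411/15, 1043/15]
→ [114, 94, 70]

query (1,0) [L1,L2,L3,L4,L5] — begin 0,0,0
L1 α=5/8: [20, 50, 665/8]
L2 α=3/7: [113, 500/7, 203/2]
L3 α=1/2: [78, 563/14, 603/4]
L4 α=1/3: [346/3, 372/7, 347/2]
L5 α=3/4: [613/3, 2685/14, 929/8]
→ [204, 192, 116]

(1,1) stack=L1,L2,L3,L4,L5,L6; from [0,0,0]:
after L1 α=3/8: [765/8, 147/8, 741/8]
after L2 α=1/5: [1207/10, 561/10, 963/10]
after L3 α=1/3: [1717/15, 1411/15, 1043/15]
after L4 α=1/3: [6554/45, 3317/45, 2956/45]
after L5 α=1/3: [22963/135, 13024/135, 6092/135]
after L6 α=1/2: [23024/135, 12722/135, 37547/270]
= [171, 94, 139]

at x=1,y=2 over L1,L2,L3,L4,L5,L7:
+L1 (α=1/7) → [121/7, 118/7, 139/7]
+L2 (α=0) → [121/7, 118/7, 139/7]
+L3 (α=1) → [184, 197, 208]
+L4 (α=1/5) → [901/5, 982/5, 962/5]
+L5 (α=1/3) → [859/5, 2984/15, 2644/15]
+L7 (α=5/8) → [3527/40, 4909/40, 6969/40]
→ [88, 123, 174]

query (1,3) [L1,L2,L3,L4,L5,L7] — begin 0,0,0
+L1 (α=1) → [111, 214, 101]
+L2 (α=1/4) → [259/2, 393/2, 275/2]
+L3 (α=2/3) → [1207/6, 459/2, 305/2]
+L4 (α=7/8) → [2047/48, 2699/16, 1705/16]
+L5 (α=1/2) → [5359/96, 4811/32, 5225/32]
+L7 (α=1/2) → [28111/192, 7403/64, 9769/64]
→ [146, 116, 153]

query (0,3) [L1,L2,L3,L4,L5,L7] — begin 0,0,0
after L1 α=0: [0, 0, 0]
after L2 α=1/2: [227/2, 121, 125]
after L3 α=1/2: [723/4, 158, 109]
after L4 α=1/2: [843/8, 413/2, 113]
after L5 α=3/4: [5187/32, 1115/8, 611/4]
after L7 α=1/5: [5603/40, 1559/10, 783/5]
= [140, 156, 157]

(0,0) stack=L1,L2,L3,L4,L5; from [0,0,0]:
L1 α=1: [115, 141, 117]
L2 α=0: [115, 141, 117]
L3 α=0: [115, 141, 117]
L4 α=1/8: [887/8, 1221/8, 129]
L5 α=5/6: [4567/48, 1367/16, 239/6]
rounded: [95, 85, 40]


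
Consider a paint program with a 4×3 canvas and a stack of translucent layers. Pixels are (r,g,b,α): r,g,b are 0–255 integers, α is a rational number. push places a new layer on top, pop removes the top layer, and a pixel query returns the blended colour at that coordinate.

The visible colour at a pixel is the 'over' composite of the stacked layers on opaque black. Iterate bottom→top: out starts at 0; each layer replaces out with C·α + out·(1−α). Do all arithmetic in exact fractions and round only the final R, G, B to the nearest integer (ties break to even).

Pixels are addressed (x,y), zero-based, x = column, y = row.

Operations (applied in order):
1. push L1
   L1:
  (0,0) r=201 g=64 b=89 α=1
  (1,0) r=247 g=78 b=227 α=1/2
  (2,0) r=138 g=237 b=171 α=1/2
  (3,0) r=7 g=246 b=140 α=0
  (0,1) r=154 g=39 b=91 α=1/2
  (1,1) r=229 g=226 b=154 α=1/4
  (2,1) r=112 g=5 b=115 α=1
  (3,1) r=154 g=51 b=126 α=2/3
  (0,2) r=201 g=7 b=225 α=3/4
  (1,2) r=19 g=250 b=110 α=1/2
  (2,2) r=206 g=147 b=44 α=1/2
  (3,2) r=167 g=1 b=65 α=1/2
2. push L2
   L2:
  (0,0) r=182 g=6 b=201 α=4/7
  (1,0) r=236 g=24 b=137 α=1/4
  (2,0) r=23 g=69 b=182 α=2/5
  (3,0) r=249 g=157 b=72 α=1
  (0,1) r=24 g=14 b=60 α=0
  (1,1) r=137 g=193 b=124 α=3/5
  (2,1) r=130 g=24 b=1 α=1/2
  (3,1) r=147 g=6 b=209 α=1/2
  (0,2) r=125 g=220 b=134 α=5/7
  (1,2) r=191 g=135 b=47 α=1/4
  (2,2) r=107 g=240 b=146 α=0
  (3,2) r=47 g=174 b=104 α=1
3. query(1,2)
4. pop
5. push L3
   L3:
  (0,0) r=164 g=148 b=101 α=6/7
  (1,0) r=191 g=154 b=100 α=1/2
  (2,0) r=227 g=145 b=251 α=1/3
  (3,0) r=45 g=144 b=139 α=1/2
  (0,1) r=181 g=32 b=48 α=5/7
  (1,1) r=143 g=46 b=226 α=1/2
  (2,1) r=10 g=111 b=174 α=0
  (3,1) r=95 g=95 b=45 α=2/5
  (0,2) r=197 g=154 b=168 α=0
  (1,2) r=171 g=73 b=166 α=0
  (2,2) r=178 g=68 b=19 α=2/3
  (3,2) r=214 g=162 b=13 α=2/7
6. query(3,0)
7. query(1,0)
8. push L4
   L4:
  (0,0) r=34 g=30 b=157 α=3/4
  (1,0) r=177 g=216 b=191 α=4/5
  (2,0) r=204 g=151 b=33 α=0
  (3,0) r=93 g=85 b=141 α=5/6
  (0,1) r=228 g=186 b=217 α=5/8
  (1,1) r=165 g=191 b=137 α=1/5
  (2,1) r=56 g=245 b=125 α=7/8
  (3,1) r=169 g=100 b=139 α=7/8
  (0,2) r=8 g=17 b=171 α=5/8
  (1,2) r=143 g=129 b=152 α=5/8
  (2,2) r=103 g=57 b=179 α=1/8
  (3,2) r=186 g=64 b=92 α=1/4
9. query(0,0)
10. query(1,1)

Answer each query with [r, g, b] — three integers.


at x=1,y=2 over L1,L2:
+L1 (α=1/2) → [19/2, 125, 55]
+L2 (α=1/4) → [439/8, 255/2, 53]
= [55, 128, 53]

at x=3,y=0 over L1,L3:
L1 α=0: [0, 0, 0]
L3 α=1/2: [45/2, 72, 139/2]
rounded: [22, 72, 70]

at x=1,y=0 over L1,L3:
after L1 α=1/2: [247/2, 39, 227/2]
after L3 α=1/2: [629/4, 193/2, 427/4]
rounded: [157, 96, 107]

at x=0,y=0 over L1,L3,L4:
after L1 α=1: [201, 64, 89]
after L3 α=6/7: [1185/7, 136, 695/7]
after L4 α=3/4: [1899/28, 113/2, 998/7]
= [68, 56, 143]

query (1,1) [L1,L3,L4] — begin 0,0,0
+L1 (α=1/4) → [229/4, 113/2, 77/2]
+L3 (α=1/2) → [801/8, 205/4, 529/4]
+L4 (α=1/5) → [1131/10, 396/5, 666/5]
= [113, 79, 133]


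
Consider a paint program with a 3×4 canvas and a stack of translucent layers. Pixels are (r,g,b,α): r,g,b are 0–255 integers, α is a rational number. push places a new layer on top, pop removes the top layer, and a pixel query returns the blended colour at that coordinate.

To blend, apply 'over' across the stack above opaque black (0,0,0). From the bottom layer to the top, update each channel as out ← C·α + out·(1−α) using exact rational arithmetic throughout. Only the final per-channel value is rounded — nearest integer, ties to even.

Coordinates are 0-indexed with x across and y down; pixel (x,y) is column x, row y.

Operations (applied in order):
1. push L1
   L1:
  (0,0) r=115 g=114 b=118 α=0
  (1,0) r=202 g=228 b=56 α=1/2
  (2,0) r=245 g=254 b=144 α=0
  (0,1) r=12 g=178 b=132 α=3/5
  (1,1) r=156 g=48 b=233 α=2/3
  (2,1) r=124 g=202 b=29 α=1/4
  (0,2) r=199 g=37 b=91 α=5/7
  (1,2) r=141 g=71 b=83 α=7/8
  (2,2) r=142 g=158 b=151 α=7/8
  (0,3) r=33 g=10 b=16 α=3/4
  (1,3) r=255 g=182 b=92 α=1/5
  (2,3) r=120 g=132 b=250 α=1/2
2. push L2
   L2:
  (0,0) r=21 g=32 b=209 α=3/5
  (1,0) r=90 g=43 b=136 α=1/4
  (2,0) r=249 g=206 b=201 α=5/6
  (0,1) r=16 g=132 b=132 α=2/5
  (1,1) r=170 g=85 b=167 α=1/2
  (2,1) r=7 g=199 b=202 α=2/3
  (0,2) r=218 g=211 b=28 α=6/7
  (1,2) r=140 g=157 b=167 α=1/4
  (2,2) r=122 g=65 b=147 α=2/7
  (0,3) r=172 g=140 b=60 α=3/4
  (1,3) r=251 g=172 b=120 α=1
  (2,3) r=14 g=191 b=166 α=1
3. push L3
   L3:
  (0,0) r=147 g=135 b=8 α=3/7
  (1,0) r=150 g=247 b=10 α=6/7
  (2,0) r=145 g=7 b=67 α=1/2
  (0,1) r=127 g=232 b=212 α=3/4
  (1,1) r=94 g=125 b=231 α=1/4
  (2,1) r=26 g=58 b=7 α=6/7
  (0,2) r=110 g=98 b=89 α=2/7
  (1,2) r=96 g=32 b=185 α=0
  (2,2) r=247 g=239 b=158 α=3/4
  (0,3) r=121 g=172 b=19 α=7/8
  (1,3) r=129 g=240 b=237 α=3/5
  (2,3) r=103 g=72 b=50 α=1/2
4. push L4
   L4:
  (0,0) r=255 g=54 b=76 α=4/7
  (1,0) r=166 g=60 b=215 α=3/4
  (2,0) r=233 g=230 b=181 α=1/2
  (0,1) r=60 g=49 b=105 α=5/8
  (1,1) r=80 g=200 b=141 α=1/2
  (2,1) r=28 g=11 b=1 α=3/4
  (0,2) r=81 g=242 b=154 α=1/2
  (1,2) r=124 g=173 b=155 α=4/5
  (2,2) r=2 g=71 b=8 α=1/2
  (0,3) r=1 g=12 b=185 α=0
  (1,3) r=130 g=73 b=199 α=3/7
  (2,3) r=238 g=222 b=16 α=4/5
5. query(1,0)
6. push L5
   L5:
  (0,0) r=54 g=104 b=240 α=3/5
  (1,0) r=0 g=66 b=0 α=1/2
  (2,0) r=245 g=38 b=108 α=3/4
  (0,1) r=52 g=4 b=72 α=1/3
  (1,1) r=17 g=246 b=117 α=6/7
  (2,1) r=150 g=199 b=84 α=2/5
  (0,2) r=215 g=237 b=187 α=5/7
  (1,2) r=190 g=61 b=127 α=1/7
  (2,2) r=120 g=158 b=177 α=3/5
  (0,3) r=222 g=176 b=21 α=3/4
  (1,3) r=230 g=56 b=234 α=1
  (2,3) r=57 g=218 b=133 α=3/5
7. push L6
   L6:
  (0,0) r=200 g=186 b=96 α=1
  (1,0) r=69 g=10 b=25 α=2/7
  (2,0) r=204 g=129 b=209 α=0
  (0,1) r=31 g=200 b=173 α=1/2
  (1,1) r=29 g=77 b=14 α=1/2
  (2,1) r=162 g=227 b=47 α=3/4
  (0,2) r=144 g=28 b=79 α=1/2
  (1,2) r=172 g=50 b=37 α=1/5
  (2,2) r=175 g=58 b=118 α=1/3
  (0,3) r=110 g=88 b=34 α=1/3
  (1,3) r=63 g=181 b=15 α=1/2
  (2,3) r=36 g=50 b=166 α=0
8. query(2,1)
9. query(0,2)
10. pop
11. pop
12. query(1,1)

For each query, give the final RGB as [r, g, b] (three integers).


at x=1,y=0 over L1,L2,L3,L4:
after L1 α=1/2: [101, 114, 28]
after L2 α=1/4: [393/4, 385/4, 55]
after L3 α=6/7: [3993/28, 6313/28, 115/7]
after L4 α=3/4: [17937/112, 11353/112, 2315/14]
= [160, 101, 165]

at x=2,y=1 over L1,L2,L3,L4,L5,L6:
L1 α=1/4: [31, 101/2, 29/4]
L2 α=2/3: [15, 299/2, 1645/12]
L3 α=6/7: [171/7, 995/14, 307/12]
L4 α=3/4: [759/28, 1457/56, 343/48]
L5 α=2/5: [10677/140, 26659/280, 3031/80]
L6 α=3/4: [78717/560, 217339/1120, 14311/320]
rounded: [141, 194, 45]

at x=0,y=2 over L1,L2,L3,L4,L5,L6:
after L1 α=5/7: [995/7, 185/7, 65]
after L2 α=6/7: [10151/49, 9047/49, 233/7]
after L3 α=2/7: [61535/343, 54839/343, 2411/49]
after L4 α=1/2: [44659/343, 137845/686, 9957/98]
after L5 α=5/7: [458043/2401, 544300/2401, 55772/343]
after L6 α=1/2: [803787/4802, 305764/2401, 82869/686]
= [167, 127, 121]

(1,1) stack=L1,L2,L3,L4; from [0,0,0]:
+L1 (α=2/3) → [104, 32, 466/3]
+L2 (α=1/2) → [137, 117/2, 967/6]
+L3 (α=1/4) → [505/4, 601/8, 1429/8]
+L4 (α=1/2) → [825/8, 2201/16, 2557/16]
rounded: [103, 138, 160]
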